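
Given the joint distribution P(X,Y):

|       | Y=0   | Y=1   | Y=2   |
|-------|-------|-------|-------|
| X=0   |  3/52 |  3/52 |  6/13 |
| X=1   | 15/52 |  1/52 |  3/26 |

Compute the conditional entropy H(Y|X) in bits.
0.9933 bits

H(Y|X) = H(X,Y) - H(X)

H(X,Y) = -Σ_{x,y} P(x,y) log₂ P(x,y). Per-cell terms -P(x,y)·log₂P(x,y):
  X=0: 0.23743, 0.23743, 0.51484
  X=1: 0.51737, 0.10962, 0.35948
Sum of the 6 terms: H(X,Y) = 1.9762 bits

Marginal of X (row sums):
  P(X=0) = 3/52 + 3/52 + 6/13 = 15/26
  P(X=1) = 15/52 + 1/52 + 3/26 = 11/26
H(X) = -[(15/26)·log₂(15/26) + (11/26)·log₂(11/26)]
  = 0.45782 + 0.52504 = 0.9829 bits

H(Y|X) = H(X,Y) - H(X) = 1.9762 - 0.9829 = 0.9933 bits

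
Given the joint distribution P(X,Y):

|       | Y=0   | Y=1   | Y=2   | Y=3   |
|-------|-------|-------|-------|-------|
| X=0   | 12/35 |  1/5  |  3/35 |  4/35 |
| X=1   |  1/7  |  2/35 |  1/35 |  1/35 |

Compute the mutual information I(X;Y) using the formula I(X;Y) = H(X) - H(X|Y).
0.0055 bits

I(X;Y) = H(X) - H(X|Y)

Marginal of X (row sums):
  P(X=0) = 12/35 + 1/5 + 3/35 + 4/35 = 26/35
  P(X=1) = 1/7 + 2/35 + 1/35 + 1/35 = 9/35
H(X) = -[(26/35)·log₂(26/35) + (9/35)·log₂(9/35)]
  = 0.3186 + 0.5038 = 0.8224 bits

Marginal of Y (column sums):
  P(Y=0) = 12/35 + 1/7 = 17/35
  P(Y=1) = 1/5 + 2/35 = 9/35
  P(Y=2) = 3/35 + 1/35 = 4/35
  P(Y=3) = 4/35 + 1/35 = 1/7
H(X|Y) = Σ_y P(y)·H(X|Y=y):
  Y=0: P(Y=0) = 17/35, P(X|Y=0) = (12/17, 5/17) → H(X|Y=0) = 0.8740
  Y=1: P(Y=1) = 9/35, P(X|Y=1) = (7/9, 2/9) → H(X|Y=1) = 0.7642
  Y=2: P(Y=2) = 4/35, P(X|Y=2) = (3/4, 1/4) → H(X|Y=2) = 0.8113
  Y=3: P(Y=3) = 1/7, P(X|Y=3) = (4/5, 1/5) → H(X|Y=3) = 0.7219
H(X|Y) = (17/35)·0.8740 + (9/35)·0.7642 + (4/35)·0.8113 + (1/7)·0.7219 = 0.8169 bits

I(X;Y) = H(X) - H(X|Y) = 0.8224 - 0.8169 = 0.0055 bits

Cross-check via I(X;Y) = H(X) + H(Y) - H(X,Y): computing H(Y) from the column sums and H(X,Y) from the 8 cells in the same way gives H(Y) = 1.7685 bits and H(X,Y) = 2.5854 bits, so
I(X;Y) = 0.8224 + 1.7685 - 2.5854 = 0.0055 bits ✓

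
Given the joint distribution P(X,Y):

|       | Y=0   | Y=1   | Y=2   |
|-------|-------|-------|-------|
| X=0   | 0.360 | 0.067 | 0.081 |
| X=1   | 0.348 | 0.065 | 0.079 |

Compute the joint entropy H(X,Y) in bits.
2.1612 bits

H(X,Y) = -Σ_{x,y} P(x,y) log₂ P(x,y). Per-cell terms -P(x,y)·log₂P(x,y):
  X=0: 0.53062, 0.26128, 0.29370
  X=1: 0.52995, 0.25632, 0.28930
Sum of the 6 terms: H(X,Y) = 2.1612 bits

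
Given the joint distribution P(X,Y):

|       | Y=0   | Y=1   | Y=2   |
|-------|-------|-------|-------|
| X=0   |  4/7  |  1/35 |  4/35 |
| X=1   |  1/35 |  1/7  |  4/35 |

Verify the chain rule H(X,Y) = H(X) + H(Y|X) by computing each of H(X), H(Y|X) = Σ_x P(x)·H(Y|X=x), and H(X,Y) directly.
H(X) = 0.8631 bits, H(Y|X) = 1.0076 bits, H(X,Y) = 1.8708 bits

Marginal of X (row sums):
  P(X=0) = 4/7 + 1/35 + 4/35 = 5/7
  P(X=1) = 1/35 + 1/7 + 4/35 = 2/7
H(X) = -[(5/7)·log₂(5/7) + (2/7)·log₂(2/7)]
  = 0.3467 + 0.5164 = 0.8631 bits

H(Y|X) = Σ_x P(x)·H(Y|X=x):
  X=0: P(X=0) = 5/7, P(Y|X=0) = (4/5, 1/25, 4/25) → H(Y|X=0) = 0.8663
  X=1: P(X=1) = 2/7, P(Y|X=1) = (1/10, 1/2, 2/5) → H(Y|X=1) = 1.3610
H(Y|X) = (5/7)·0.8663 + (2/7)·1.3610 = 1.0076 bits

H(X,Y) = -Σ_{x,y} P(x,y) log₂ P(x,y). Per-cell terms -P(x,y)·log₂P(x,y):
  X=0: 0.4613, 0.1466, 0.3576
  X=1: 0.1466, 0.4011, 0.3576
Sum of the 6 terms: H(X,Y) = 1.8708 bits

Chain rule check:
  H(X) + H(Y|X) = 0.8631 + 1.0076 = 1.8707 bits
  H(X,Y) = 1.8708 bits
✓ Chain rule verified (Δ = 0.0001 is 4-dp rounding noise: each of the three values was rounded independently).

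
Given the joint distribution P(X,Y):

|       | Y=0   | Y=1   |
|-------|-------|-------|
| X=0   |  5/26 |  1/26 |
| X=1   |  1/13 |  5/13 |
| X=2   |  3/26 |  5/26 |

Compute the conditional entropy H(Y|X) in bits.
0.7437 bits

H(Y|X) = H(X,Y) - H(X)

H(X,Y) = -Σ_{x,y} P(x,y) log₂ P(x,y). Per-cell terms -P(x,y)·log₂P(x,y):
  X=0: 0.4574, 0.1808
  X=1: 0.2846, 0.5302
  X=2: 0.3595, 0.4574
Sum of the 6 terms: H(X,Y) = 2.2699 bits

Marginal of X (row sums):
  P(X=0) = 5/26 + 1/26 = 3/13
  P(X=1) = 1/13 + 5/13 = 6/13
  P(X=2) = 3/26 + 5/26 = 4/13
H(X) = -[(3/13)·log₂(3/13) + (6/13)·log₂(6/13) + (4/13)·log₂(4/13)]
  = 0.4882 + 0.5148 + 0.5232 = 1.5262 bits

H(Y|X) = H(X,Y) - H(X) = 2.2699 - 1.5262 = 0.7437 bits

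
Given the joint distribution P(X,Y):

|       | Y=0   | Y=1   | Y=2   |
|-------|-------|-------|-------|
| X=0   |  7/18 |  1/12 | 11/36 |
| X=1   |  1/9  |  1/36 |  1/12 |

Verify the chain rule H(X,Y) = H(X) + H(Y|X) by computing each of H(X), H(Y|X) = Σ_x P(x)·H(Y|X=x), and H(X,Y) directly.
H(X) = 0.7642 bits, H(Y|X) = 1.3817 bits, H(X,Y) = 2.1459 bits

Marginal of X (row sums):
  P(X=0) = 7/18 + 1/12 + 11/36 = 7/9
  P(X=1) = 1/9 + 1/36 + 1/12 = 2/9
H(X) = -[(7/9)·log₂(7/9) + (2/9)·log₂(2/9)]
  = 0.28200 + 0.48221 = 0.7642 bits

H(Y|X) = Σ_x P(x)·H(Y|X=x):
  X=0: P(X=0) = 7/9, P(Y|X=0) = (1/2, 3/28, 11/28) → H(Y|X=0) = 1.37480
  X=1: P(X=1) = 2/9, P(Y|X=1) = (1/2, 1/8, 3/8) → H(Y|X=1) = 1.40564
H(Y|X) = (7/9)·1.37480 + (2/9)·1.40564 = 1.3817 bits

H(X,Y) = -Σ_{x,y} P(x,y) log₂ P(x,y). Per-cell terms -P(x,y)·log₂P(x,y):
  X=0: 0.52989, 0.29875, 0.52265
  X=1: 0.35221, 0.14361, 0.29875
Sum of the 6 terms: H(X,Y) = 2.1459 bits

Chain rule check:
  H(X) + H(Y|X) = 0.7642 + 1.3817 = 2.1459 bits
  H(X,Y) = 2.1459 bits
✓ Chain rule verified.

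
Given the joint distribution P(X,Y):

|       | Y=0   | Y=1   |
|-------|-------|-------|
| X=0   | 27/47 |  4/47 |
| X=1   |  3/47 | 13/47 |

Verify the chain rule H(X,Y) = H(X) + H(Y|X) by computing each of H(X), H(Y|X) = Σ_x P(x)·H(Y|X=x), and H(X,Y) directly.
H(X) = 0.9252 bits, H(Y|X) = 0.6029 bits, H(X,Y) = 1.5282 bits

Marginal of X (row sums):
  P(X=0) = 27/47 + 4/47 = 31/47
  P(X=1) = 3/47 + 13/47 = 16/47
H(X) = -[(31/47)·log₂(31/47) + (16/47)·log₂(16/47)]
  = 0.396004 + 0.529222 = 0.9252 bits

H(Y|X) = Σ_x P(x)·H(Y|X=x):
  X=0: P(X=0) = 31/47, P(Y|X=0) = (27/31, 4/31) → H(Y|X=0) = 0.554778
  X=1: P(X=1) = 16/47, P(Y|X=1) = (3/16, 13/16) → H(Y|X=1) = 0.696212
H(Y|X) = (31/47)·0.554778 + (16/47)·0.696212 = 0.6029 bits

H(X,Y) = -Σ_{x,y} P(x,y) log₂ P(x,y). Per-cell terms -P(x,y)·log₂P(x,y):
  X=0: 0.459403, 0.302518
  X=1: 0.253380, 0.512850
Sum of the 4 terms: H(X,Y) = 1.5282 bits

Chain rule check:
  H(X) + H(Y|X) = 0.9252 + 0.6029 = 1.5281 bits
  H(X,Y) = 1.5282 bits
✓ Chain rule verified (Δ = 0.0001 is 4-dp rounding noise: each of the three values was rounded independently).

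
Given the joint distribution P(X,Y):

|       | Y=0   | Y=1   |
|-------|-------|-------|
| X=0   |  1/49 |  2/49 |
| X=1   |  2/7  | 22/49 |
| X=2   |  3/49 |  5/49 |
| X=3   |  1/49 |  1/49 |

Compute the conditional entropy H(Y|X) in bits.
0.9612 bits

H(Y|X) = H(X,Y) - H(X)

H(X,Y) = -Σ_{x,y} P(x,y) log₂ P(x,y). Per-cell terms -P(x,y)·log₂P(x,y):
  X=0: 0.114586, 0.188356
  X=1: 0.516387, 0.518696
  X=2: 0.246719, 0.335998
  X=3: 0.114586, 0.114586
Sum of the 8 terms: H(X,Y) = 2.14991 bits

Marginal of X (row sums):
  P(X=0) = 1/49 + 2/49 = 3/49
  P(X=1) = 2/7 + 22/49 = 36/49
  P(X=2) = 3/49 + 5/49 = 8/49
  P(X=3) = 1/49 + 1/49 = 2/49
H(X) = -[(3/49)·log₂(3/49) + (36/49)·log₂(36/49) + (8/49)·log₂(8/49) + (2/49)·log₂(2/49)]
  = 0.246719 + 0.326781 + 0.426891 + 0.188356 = 1.18875 bits

H(Y|X) = H(X,Y) - H(X) = 2.14991 - 1.18875 = 0.9612 bits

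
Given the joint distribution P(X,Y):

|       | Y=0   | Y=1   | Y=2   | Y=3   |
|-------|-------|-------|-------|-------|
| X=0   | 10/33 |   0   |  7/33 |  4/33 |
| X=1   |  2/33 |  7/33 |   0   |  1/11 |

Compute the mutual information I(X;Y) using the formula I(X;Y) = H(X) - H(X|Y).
0.5003 bits

I(X;Y) = H(X) - H(X|Y)

Marginal of X (row sums):
  P(X=0) = 10/33 + 0 + 7/33 + 4/33 = 7/11
  P(X=1) = 2/33 + 7/33 + 0 + 1/11 = 4/11
H(X) = -[(7/11)·log₂(7/11) + (4/11)·log₂(4/11)]
  = 0.41496 + 0.53070 = 0.94566 bits

Marginal of Y (column sums):
  P(Y=0) = 10/33 + 2/33 = 4/11
  P(Y=1) = 0 + 7/33 = 7/33
  P(Y=2) = 7/33 + 0 = 7/33
  P(Y=3) = 4/33 + 1/11 = 7/33
H(X|Y) = Σ_y P(y)·H(X|Y=y):
  Y=0: P(Y=0) = 4/11, P(X|Y=0) = (5/6, 1/6) → H(X|Y=0) = 0.65002
  Y=1: P(Y=1) = 7/33, P(X|Y=1) = (0, 1) → H(X|Y=1) = 0.00000
  Y=2: P(Y=2) = 7/33, P(X|Y=2) = (1, 0) → H(X|Y=2) = 0.00000
  Y=3: P(Y=3) = 7/33, P(X|Y=3) = (4/7, 3/7) → H(X|Y=3) = 0.98523
H(X|Y) = (4/11)·0.65002 + (7/33)·0.00000 + (7/33)·0.00000 + (7/33)·0.98523 = 0.44536 bits

I(X;Y) = H(X) - H(X|Y) = 0.94566 - 0.44536 = 0.5003 bits

Cross-check via I(X;Y) = H(X) + H(Y) - H(X,Y): computing H(Y) from the column sums and H(X,Y) from the 8 cells in the same way gives H(Y) = 1.95427 bits and H(X,Y) = 2.39963 bits, so
I(X;Y) = 0.94566 + 1.95427 - 2.39963 = 0.5003 bits ✓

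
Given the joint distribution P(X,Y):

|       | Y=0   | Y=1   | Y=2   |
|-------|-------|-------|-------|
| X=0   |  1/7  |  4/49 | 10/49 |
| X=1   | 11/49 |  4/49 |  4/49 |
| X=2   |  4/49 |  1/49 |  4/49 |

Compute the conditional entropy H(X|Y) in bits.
1.4443 bits

H(X|Y) = H(X,Y) - H(Y)

H(X,Y) = -Σ_{x,y} P(x,y) log₂ P(x,y). Per-cell terms -P(x,y)·log₂P(x,y):
  X=0: 0.40105, 0.29508, 0.46791
  X=1: 0.48384, 0.29508, 0.29508
  X=2: 0.29508, 0.11459, 0.29508
Sum of the 9 terms: H(X,Y) = 2.9428 bits

Marginal of Y (column sums):
  P(Y=0) = 1/7 + 11/49 + 4/49 = 22/49
  P(Y=1) = 4/49 + 4/49 + 1/49 = 9/49
  P(Y=2) = 10/49 + 4/49 + 4/49 = 18/49
H(Y) = -[(22/49)·log₂(22/49) + (9/49)·log₂(9/49) + (18/49)·log₂(18/49)]
  = 0.51870 + 0.44904 + 0.53074 = 1.4985 bits

H(X|Y) = H(X,Y) - H(Y) = 2.9428 - 1.4985 = 1.4443 bits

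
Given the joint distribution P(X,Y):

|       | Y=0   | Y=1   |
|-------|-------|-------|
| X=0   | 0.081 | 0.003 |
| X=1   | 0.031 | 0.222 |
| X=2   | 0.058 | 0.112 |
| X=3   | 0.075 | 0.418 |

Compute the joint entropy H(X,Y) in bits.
2.3545 bits

H(X,Y) = -Σ_{x,y} P(x,y) log₂ P(x,y). Per-cell terms -P(x,y)·log₂P(x,y):
  X=0: 0.2937, 0.0251
  X=1: 0.1554, 0.4820
  X=2: 0.2383, 0.3537
  X=3: 0.2803, 0.5260
Sum of the 8 terms: H(X,Y) = 2.3545 bits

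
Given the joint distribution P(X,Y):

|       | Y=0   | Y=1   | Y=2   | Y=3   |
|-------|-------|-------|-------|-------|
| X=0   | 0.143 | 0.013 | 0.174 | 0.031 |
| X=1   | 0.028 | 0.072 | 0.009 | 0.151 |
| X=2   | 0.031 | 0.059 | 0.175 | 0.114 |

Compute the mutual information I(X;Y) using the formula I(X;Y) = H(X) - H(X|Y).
0.3244 bits

I(X;Y) = H(X) - H(X|Y)

Marginal of X (row sums):
  P(X=0) = 0.143 + 0.013 + 0.174 + 0.031 = 0.361
  P(X=1) = 0.028 + 0.072 + 0.009 + 0.151 = 0.260
  P(X=2) = 0.031 + 0.059 + 0.175 + 0.114 = 0.379
H(X) = -[0.361·log₂(0.361) + 0.260·log₂(0.260) + 0.379·log₂(0.379)]
  = 0.5306445 + 0.5052883 + 0.5304978 = 1.566431 bits

Marginal of Y (column sums):
  P(Y=0) = 0.143 + 0.028 + 0.031 = 0.202
  P(Y=1) = 0.013 + 0.072 + 0.059 = 0.144
  P(Y=2) = 0.174 + 0.009 + 0.175 = 0.358
  P(Y=3) = 0.031 + 0.151 + 0.114 = 0.296
H(X|Y) = Σ_y P(y)·H(X|Y=y):
  Y=0: P(Y=0) = 0.202, P(X|Y=0) = (143/202, 14/101, 31/202) → H(X|Y=0) = 1.1629262
  Y=1: P(Y=1) = 0.144, P(X|Y=1) = (13/144, 1/2, 59/144) → H(X|Y=1) = 1.3406454
  Y=2: P(Y=2) = 0.358, P(X|Y=2) = (87/179, 9/358, 175/358) → H(X|Y=2) = 1.1442531
  Y=3: P(Y=3) = 0.296, P(X|Y=3) = (31/296, 151/296, 57/148) → H(X|Y=3) = 1.3664511
H(X|Y) = 0.202·1.1629262 + 0.144·1.3406454 + 0.358·1.1442531 + 0.296·1.3664511 = 1.242076 bits

I(X;Y) = H(X) - H(X|Y) = 1.566431 - 1.242076 = 0.3244 bits

Cross-check via I(X;Y) = H(X) + H(Y) - H(X,Y): computing H(Y) from the column sums and H(X,Y) from the 12 cells in the same way gives H(Y) = 1.919152 bits and H(X,Y) = 3.161228 bits, so
I(X;Y) = 1.566431 + 1.919152 - 3.161228 = 0.3244 bits ✓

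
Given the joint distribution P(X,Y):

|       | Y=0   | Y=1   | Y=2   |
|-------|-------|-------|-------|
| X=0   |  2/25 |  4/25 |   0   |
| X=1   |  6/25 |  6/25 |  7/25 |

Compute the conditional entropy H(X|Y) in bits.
0.6480 bits

H(X|Y) = H(X,Y) - H(Y)

H(X,Y) = -Σ_{x,y} P(x,y) log₂ P(x,y). Per-cell terms -P(x,y)·log₂P(x,y):
  X=0: 0.29151, 0.42302, 0.00000
  X=1: 0.49413, 0.49413, 0.51422
  (cells with P = 0 contribute 0)
Sum of the 6 terms: H(X,Y) = 2.2170 bits

Marginal of Y (column sums):
  P(Y=0) = 2/25 + 6/25 = 8/25
  P(Y=1) = 4/25 + 6/25 = 2/5
  P(Y=2) = 0 + 7/25 = 7/25
H(Y) = -[(8/25)·log₂(8/25) + (2/5)·log₂(2/5) + (7/25)·log₂(7/25)]
  = 0.52603 + 0.52877 + 0.51422 = 1.5690 bits

H(X|Y) = H(X,Y) - H(Y) = 2.2170 - 1.5690 = 0.6480 bits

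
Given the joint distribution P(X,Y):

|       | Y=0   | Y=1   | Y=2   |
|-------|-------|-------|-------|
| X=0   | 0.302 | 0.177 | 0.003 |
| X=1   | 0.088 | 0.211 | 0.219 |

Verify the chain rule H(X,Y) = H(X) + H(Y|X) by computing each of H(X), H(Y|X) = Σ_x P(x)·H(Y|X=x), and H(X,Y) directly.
H(X) = 0.9991 bits, H(Y|X) = 1.2519 bits, H(X,Y) = 2.2510 bits

Marginal of X (row sums):
  P(X=0) = 0.302 + 0.177 + 0.003 = 0.482
  P(X=1) = 0.088 + 0.211 + 0.219 = 0.518
H(X) = -[0.482·log₂(0.482) + 0.518·log₂(0.518)]
  = 0.5075 + 0.4916 = 0.9991 bits

H(Y|X) = Σ_x P(x)·H(Y|X=x):
  X=0: P(X=0) = 0.482, P(Y|X=0) = (151/241, 177/482, 3/482) → H(Y|X=0) = 0.9989
  X=1: P(X=1) = 0.518, P(Y|X=1) = (44/259, 211/518, 219/518) → H(Y|X=1) = 1.4873
H(Y|X) = 0.482·0.9989 + 0.518·1.4873 = 1.2519 bits

H(X,Y) = -Σ_{x,y} P(x,y) log₂ P(x,y). Per-cell terms -P(x,y)·log₂P(x,y):
  X=0: 0.5217, 0.4422, 0.0251
  X=1: 0.3086, 0.4736, 0.4798
Sum of the 6 terms: H(X,Y) = 2.2510 bits

Chain rule check:
  H(X) + H(Y|X) = 0.9991 + 1.2519 = 2.2510 bits
  H(X,Y) = 2.2510 bits
✓ Chain rule verified.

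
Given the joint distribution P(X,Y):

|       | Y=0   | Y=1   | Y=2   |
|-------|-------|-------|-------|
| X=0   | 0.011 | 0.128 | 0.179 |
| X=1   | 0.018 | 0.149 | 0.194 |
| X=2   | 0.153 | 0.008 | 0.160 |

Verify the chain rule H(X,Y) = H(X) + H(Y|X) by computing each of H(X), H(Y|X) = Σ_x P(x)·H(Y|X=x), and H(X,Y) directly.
H(X) = 1.5825 bits, H(Y|X) = 1.1786 bits, H(X,Y) = 2.7611 bits

Marginal of X (row sums):
  P(X=0) = 0.011 + 0.128 + 0.179 = 0.318
  P(X=1) = 0.018 + 0.149 + 0.194 = 0.361
  P(X=2) = 0.153 + 0.008 + 0.160 = 0.321
H(X) = -[0.318·log₂(0.318) + 0.361·log₂(0.361) + 0.321·log₂(0.321)]
  = 0.525623 + 0.530644 + 0.526233 = 1.5825 bits

H(Y|X) = Σ_x P(x)·H(Y|X=x):
  X=0: P(X=0) = 0.318, P(Y|X=0) = (11/318, 64/159, 179/318) → H(Y|X=0) = 1.163019
  X=1: P(X=1) = 0.361, P(Y|X=1) = (18/361, 149/361, 194/361) → H(Y|X=1) = 1.224116
  X=2: P(X=2) = 0.321, P(Y|X=2) = (51/107, 8/321, 160/321) → H(Y|X=2) = 1.142975
H(Y|X) = 0.318·1.163019 + 0.361·1.224116 + 0.321·1.142975 = 1.1786 bits

H(X,Y) = -Σ_{x,y} P(x,y) log₂ P(x,y). Per-cell terms -P(x,y)·log₂P(x,y):
  X=0: 0.071570, 0.379620, 0.444272
  X=1: 0.104325, 0.409246, 0.458979
  X=2: 0.414385, 0.055726, 0.423017
Sum of the 9 terms: H(X,Y) = 2.7611 bits

Chain rule check:
  H(X) + H(Y|X) = 1.5825 + 1.1786 = 2.7611 bits
  H(X,Y) = 2.7611 bits
✓ Chain rule verified.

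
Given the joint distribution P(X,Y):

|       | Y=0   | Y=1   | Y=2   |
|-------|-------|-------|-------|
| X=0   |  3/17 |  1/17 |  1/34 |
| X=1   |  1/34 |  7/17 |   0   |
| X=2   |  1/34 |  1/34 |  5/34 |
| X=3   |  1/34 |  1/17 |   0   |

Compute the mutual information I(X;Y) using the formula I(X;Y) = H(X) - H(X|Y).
0.6208 bits

I(X;Y) = H(X) - H(X|Y)

Marginal of X (row sums):
  P(X=0) = 3/17 + 1/17 + 1/34 = 9/34
  P(X=1) = 1/34 + 7/17 + 0 = 15/34
  P(X=2) = 1/34 + 1/34 + 5/34 = 7/34
  P(X=3) = 1/34 + 1/17 + 0 = 3/34
H(X) = -[(9/34)·log₂(9/34) + (15/34)·log₂(15/34) + (7/34)·log₂(7/34) + (3/34)·log₂(3/34)]
  = 0.50758 + 0.52084 + 0.46943 + 0.30904 = 1.8069 bits

Marginal of Y (column sums):
  P(Y=0) = 3/17 + 1/34 + 1/34 + 1/34 = 9/34
  P(Y=1) = 1/17 + 7/17 + 1/34 + 1/17 = 19/34
  P(Y=2) = 1/34 + 0 + 5/34 + 0 = 3/17
H(X|Y) = Σ_y P(y)·H(X|Y=y):
  Y=0: P(Y=0) = 9/34, P(X|Y=0) = (2/3, 1/9, 1/9, 1/9) → H(X|Y=0) = 1.44662
  Y=1: P(Y=1) = 19/34, P(X|Y=1) = (2/19, 14/19, 1/19, 2/19) → H(X|Y=1) = 1.23198
  Y=2: P(Y=2) = 3/17, P(X|Y=2) = (1/6, 0, 5/6, 0) → H(X|Y=2) = 0.65002
H(X|Y) = (9/34)·1.44662 + (19/34)·1.23198 + (3/17)·0.65002 = 1.1861 bits

I(X;Y) = H(X) - H(X|Y) = 1.8069 - 1.1861 = 0.6208 bits

Cross-check via I(X;Y) = H(X) + H(Y) - H(X,Y): computing H(Y) from the column sums and H(X,Y) from the 12 cells in the same way gives H(Y) = 1.4184 bits and H(X,Y) = 2.6045 bits, so
I(X;Y) = 1.8069 + 1.4184 - 2.6045 = 0.6208 bits ✓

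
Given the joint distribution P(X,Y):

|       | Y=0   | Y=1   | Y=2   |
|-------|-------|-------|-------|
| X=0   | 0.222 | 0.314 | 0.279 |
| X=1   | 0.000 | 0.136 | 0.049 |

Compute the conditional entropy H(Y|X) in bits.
1.4344 bits

H(Y|X) = H(X,Y) - H(X)

H(X,Y) = -Σ_{x,y} P(x,y) log₂ P(x,y). Per-cell terms -P(x,y)·log₂P(x,y):
  X=0: 0.48204, 0.52475, 0.51382
  X=1: 0.00000, 0.39145, 0.21320
  (cells with P = 0 contribute 0)
Sum of the 6 terms: H(X,Y) = 2.1253 bits

Marginal of X (row sums):
  P(X=0) = 0.222 + 0.314 + 0.279 = 0.815
  P(X=1) = 0.000 + 0.136 + 0.049 = 0.185
H(X) = -[0.815·log₂(0.815) + 0.185·log₂(0.185)]
  = 0.24053 + 0.45036 = 0.6909 bits

H(Y|X) = H(X,Y) - H(X) = 2.1253 - 0.6909 = 1.4344 bits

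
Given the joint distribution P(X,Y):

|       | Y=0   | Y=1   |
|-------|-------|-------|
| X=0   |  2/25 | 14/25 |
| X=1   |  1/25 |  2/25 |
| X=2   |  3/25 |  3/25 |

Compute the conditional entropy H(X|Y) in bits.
1.1763 bits

H(X|Y) = H(X,Y) - H(Y)

H(X,Y) = -Σ_{x,y} P(x,y) log₂ P(x,y). Per-cell terms -P(x,y)·log₂P(x,y):
  X=0: 0.29151, 0.46844
  X=1: 0.18575, 0.29151
  X=2: 0.36707, 0.36707
Sum of the 6 terms: H(X,Y) = 1.97135 bits

Marginal of Y (column sums):
  P(Y=0) = 2/25 + 1/25 + 3/25 = 6/25
  P(Y=1) = 14/25 + 2/25 + 3/25 = 19/25
H(Y) = -[(6/25)·log₂(6/25) + (19/25)·log₂(19/25)]
  = 0.49413 + 0.30091 = 0.79504 bits

H(X|Y) = H(X,Y) - H(Y) = 1.97135 - 0.79504 = 1.1763 bits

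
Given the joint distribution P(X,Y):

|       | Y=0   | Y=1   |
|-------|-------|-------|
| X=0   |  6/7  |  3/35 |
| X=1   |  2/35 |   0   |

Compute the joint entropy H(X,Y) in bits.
0.7304 bits

H(X,Y) = -Σ_{x,y} P(x,y) log₂ P(x,y). Per-cell terms -P(x,y)·log₂P(x,y):
  X=0: 0.1906, 0.3038
  X=1: 0.2360, 0.0000
  (cells with P = 0 contribute 0)
Sum of the 4 terms: H(X,Y) = 0.7304 bits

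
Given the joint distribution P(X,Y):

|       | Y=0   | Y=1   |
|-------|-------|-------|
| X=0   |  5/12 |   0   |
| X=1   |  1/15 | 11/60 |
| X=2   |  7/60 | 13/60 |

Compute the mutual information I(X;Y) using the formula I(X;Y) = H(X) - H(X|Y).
0.4504 bits

I(X;Y) = H(X) - H(X|Y)

Marginal of X (row sums):
  P(X=0) = 5/12 + 0 = 5/12
  P(X=1) = 1/15 + 11/60 = 1/4
  P(X=2) = 7/60 + 13/60 = 1/3
H(X) = -[(5/12)·log₂(5/12) + (1/4)·log₂(1/4) + (1/3)·log₂(1/3)]
  = 0.526264 + 0.500000 + 0.528321 = 1.554585 bits

Marginal of Y (column sums):
  P(Y=0) = 5/12 + 1/15 + 7/60 = 3/5
  P(Y=1) = 0 + 11/60 + 13/60 = 2/5
H(X|Y) = Σ_y P(y)·H(X|Y=y):
  Y=0: P(Y=0) = 3/5, P(X|Y=0) = (25/36, 1/9, 7/36) → H(X|Y=0) = 1.176928
  Y=1: P(Y=1) = 2/5, P(X|Y=1) = (0, 11/24, 13/24) → H(X|Y=1) = 0.994985
H(X|Y) = (3/5)·1.176928 + (2/5)·0.994985 = 1.104151 bits

I(X;Y) = H(X) - H(X|Y) = 1.554585 - 1.104151 = 0.4504 bits

Cross-check via I(X;Y) = H(X) + H(Y) - H(X,Y): computing H(Y) from the column sums and H(X,Y) from the 6 cells in the same way gives H(Y) = 0.970951 bits and H(X,Y) = 2.075101 bits, so
I(X;Y) = 1.554585 + 0.970951 - 2.075101 = 0.4504 bits ✓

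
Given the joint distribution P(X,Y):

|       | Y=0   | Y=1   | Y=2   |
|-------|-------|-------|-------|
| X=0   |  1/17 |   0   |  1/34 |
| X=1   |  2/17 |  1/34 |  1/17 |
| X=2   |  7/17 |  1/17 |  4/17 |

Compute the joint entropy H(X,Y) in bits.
2.4021 bits

H(X,Y) = -Σ_{x,y} P(x,y) log₂ P(x,y). Per-cell terms -P(x,y)·log₂P(x,y):
  X=0: 0.24044, 0.00000, 0.14963
  X=1: 0.36323, 0.14963, 0.24044
  X=2: 0.52710, 0.24044, 0.49117
  (cells with P = 0 contribute 0)
Sum of the 9 terms: H(X,Y) = 2.4021 bits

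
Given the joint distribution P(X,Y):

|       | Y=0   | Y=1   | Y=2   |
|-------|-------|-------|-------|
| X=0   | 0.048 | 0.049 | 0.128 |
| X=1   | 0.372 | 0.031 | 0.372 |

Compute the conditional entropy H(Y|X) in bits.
1.2507 bits

H(Y|X) = H(X,Y) - H(X)

H(X,Y) = -Σ_{x,y} P(x,y) log₂ P(x,y). Per-cell terms -P(x,y)·log₂P(x,y):
  X=0: 0.2103, 0.2132, 0.3796
  X=1: 0.5307, 0.1554, 0.5307
Sum of the 6 terms: H(X,Y) = 2.0199 bits

Marginal of X (row sums):
  P(X=0) = 0.048 + 0.049 + 0.128 = 0.225
  P(X=1) = 0.372 + 0.031 + 0.372 = 0.775
H(X) = -[0.225·log₂(0.225) + 0.775·log₂(0.775)]
  = 0.4842 + 0.2850 = 0.7692 bits

H(Y|X) = H(X,Y) - H(X) = 2.0199 - 0.7692 = 1.2507 bits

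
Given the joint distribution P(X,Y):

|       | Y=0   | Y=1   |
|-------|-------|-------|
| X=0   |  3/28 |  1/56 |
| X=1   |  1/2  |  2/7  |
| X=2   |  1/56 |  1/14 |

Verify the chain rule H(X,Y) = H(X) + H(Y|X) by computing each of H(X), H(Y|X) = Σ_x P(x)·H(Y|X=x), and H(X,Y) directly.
H(X) = 0.9596 bits, H(Y|X) = 0.8814 bits, H(X,Y) = 1.8410 bits

Marginal of X (row sums):
  P(X=0) = 3/28 + 1/56 = 1/8
  P(X=1) = 1/2 + 2/7 = 11/14
  P(X=2) = 1/56 + 1/14 = 5/56
H(X) = -[(1/8)·log₂(1/8) + (11/14)·log₂(11/14) + (5/56)·log₂(5/56)]
  = 0.37500 + 0.27337 + 0.31120 = 0.9596 bits

H(Y|X) = Σ_x P(x)·H(Y|X=x):
  X=0: P(X=0) = 1/8, P(Y|X=0) = (6/7, 1/7) → H(Y|X=0) = 0.59167
  X=1: P(X=1) = 11/14, P(Y|X=1) = (7/11, 4/11) → H(Y|X=1) = 0.94566
  X=2: P(X=2) = 5/56, P(Y|X=2) = (1/5, 4/5) → H(Y|X=2) = 0.72193
H(Y|X) = (1/8)·0.59167 + (11/14)·0.94566 + (5/56)·0.72193 = 0.8814 bits

H(X,Y) = -Σ_{x,y} P(x,y) log₂ P(x,y). Per-cell terms -P(x,y)·log₂P(x,y):
  X=0: 0.34526, 0.10370
  X=1: 0.50000, 0.51639
  X=2: 0.10370, 0.27195
Sum of the 6 terms: H(X,Y) = 1.8410 bits

Chain rule check:
  H(X) + H(Y|X) = 0.9596 + 0.8814 = 1.8410 bits
  H(X,Y) = 1.8410 bits
✓ Chain rule verified.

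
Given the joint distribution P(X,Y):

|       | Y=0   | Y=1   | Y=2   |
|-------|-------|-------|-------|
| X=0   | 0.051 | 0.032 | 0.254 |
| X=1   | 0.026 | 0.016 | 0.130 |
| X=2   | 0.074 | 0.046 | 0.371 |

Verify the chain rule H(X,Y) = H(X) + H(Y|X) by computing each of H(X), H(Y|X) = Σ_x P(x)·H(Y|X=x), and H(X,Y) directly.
H(X) = 1.4695 bits, H(Y|X) = 1.0386 bits, H(X,Y) = 2.5081 bits

Marginal of X (row sums):
  P(X=0) = 0.051 + 0.032 + 0.254 = 0.337
  P(X=1) = 0.026 + 0.016 + 0.130 = 0.172
  P(X=2) = 0.074 + 0.046 + 0.371 = 0.491
H(X) = -[0.337·log₂(0.337) + 0.172·log₂(0.172) + 0.491·log₂(0.491)]
  = 0.5288 + 0.4368 + 0.5039 = 1.4695 bits

H(Y|X) = Σ_x P(x)·H(Y|X=x):
  X=0: P(X=0) = 0.337, P(Y|X=0) = (51/337, 32/337, 254/337) → H(Y|X=0) = 1.0422
  X=1: P(X=1) = 0.172, P(Y|X=1) = (13/86, 4/43, 65/86) → H(Y|X=1) = 1.0360
  X=2: P(X=2) = 0.491, P(Y|X=2) = (74/491, 46/491, 371/491) → H(Y|X=2) = 1.0370
H(Y|X) = 0.337·1.0422 + 0.172·1.0360 + 0.491·1.0370 = 1.0386 bits

H(X,Y) = -Σ_{x,y} P(x,y) log₂ P(x,y). Per-cell terms -P(x,y)·log₂P(x,y):
  X=0: 0.2190, 0.1589, 0.5022
  X=1: 0.1369, 0.0955, 0.3826
  X=2: 0.2780, 0.2043, 0.5307
Sum of the 9 terms: H(X,Y) = 2.5081 bits

Chain rule check:
  H(X) + H(Y|X) = 1.4695 + 1.0386 = 2.5081 bits
  H(X,Y) = 2.5081 bits
✓ Chain rule verified.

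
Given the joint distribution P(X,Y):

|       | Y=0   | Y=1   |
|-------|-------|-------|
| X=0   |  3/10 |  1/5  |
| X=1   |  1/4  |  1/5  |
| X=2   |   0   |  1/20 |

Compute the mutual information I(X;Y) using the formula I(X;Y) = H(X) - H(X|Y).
0.0613 bits

I(X;Y) = H(X) - H(X|Y)

Marginal of X (row sums):
  P(X=0) = 3/10 + 1/5 = 1/2
  P(X=1) = 1/4 + 1/5 = 9/20
  P(X=2) = 0 + 1/20 = 1/20
H(X) = -[(1/2)·log₂(1/2) + (9/20)·log₂(9/20) + (1/20)·log₂(1/20)]
  = 0.50000 + 0.51840 + 0.21610 = 1.2345 bits

Marginal of Y (column sums):
  P(Y=0) = 3/10 + 1/4 + 0 = 11/20
  P(Y=1) = 1/5 + 1/5 + 1/20 = 9/20
H(X|Y) = Σ_y P(y)·H(X|Y=y):
  Y=0: P(Y=0) = 11/20, P(X|Y=0) = (6/11, 5/11, 0) → H(X|Y=0) = 0.99403
  Y=1: P(Y=1) = 9/20, P(X|Y=1) = (4/9, 4/9, 1/9) → H(X|Y=1) = 1.39215
H(X|Y) = (11/20)·0.99403 + (9/20)·1.39215 = 1.1732 bits

I(X;Y) = H(X) - H(X|Y) = 1.2345 - 1.1732 = 0.0613 bits

Cross-check via I(X;Y) = H(X) + H(Y) - H(X,Y): computing H(Y) from the column sums and H(X,Y) from the 6 cells in the same way gives H(Y) = 0.9928 bits and H(X,Y) = 2.1660 bits, so
I(X;Y) = 1.2345 + 0.9928 - 2.1660 = 0.0613 bits ✓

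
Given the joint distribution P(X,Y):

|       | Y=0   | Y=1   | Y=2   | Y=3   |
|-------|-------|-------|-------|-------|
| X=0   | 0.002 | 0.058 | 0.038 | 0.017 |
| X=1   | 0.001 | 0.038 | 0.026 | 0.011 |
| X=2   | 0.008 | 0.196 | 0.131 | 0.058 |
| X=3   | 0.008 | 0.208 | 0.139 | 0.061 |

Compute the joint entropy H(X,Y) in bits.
3.2408 bits

H(X,Y) = -Σ_{x,y} P(x,y) log₂ P(x,y). Per-cell terms -P(x,y)·log₂P(x,y):
  X=0: 0.0179, 0.2383, 0.1793, 0.0999
  X=1: 0.0100, 0.1793, 0.1369, 0.0716
  X=2: 0.0557, 0.4608, 0.3841, 0.2383
  X=3: 0.0557, 0.4712, 0.3957, 0.2461
Sum of the 16 terms: H(X,Y) = 3.2408 bits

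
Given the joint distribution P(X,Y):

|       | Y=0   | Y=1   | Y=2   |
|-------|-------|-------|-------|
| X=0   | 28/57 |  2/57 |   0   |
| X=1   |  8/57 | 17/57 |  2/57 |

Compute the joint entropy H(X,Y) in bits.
1.7611 bits

H(X,Y) = -Σ_{x,y} P(x,y) log₂ P(x,y). Per-cell terms -P(x,y)·log₂P(x,y):
  X=0: 0.50377, 0.16958, 0.00000
  X=1: 0.39760, 0.52057, 0.16958
  (cells with P = 0 contribute 0)
Sum of the 6 terms: H(X,Y) = 1.7611 bits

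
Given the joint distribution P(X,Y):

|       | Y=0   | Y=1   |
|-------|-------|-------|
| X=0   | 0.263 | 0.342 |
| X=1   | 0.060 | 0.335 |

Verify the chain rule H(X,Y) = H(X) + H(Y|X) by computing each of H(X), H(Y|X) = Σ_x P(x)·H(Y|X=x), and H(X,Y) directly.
H(X) = 0.9680 bits, H(Y|X) = 0.8403 bits, H(X,Y) = 1.8082 bits

Marginal of X (row sums):
  P(X=0) = 0.263 + 0.342 = 0.605
  P(X=1) = 0.060 + 0.335 = 0.395
H(X) = -[0.605·log₂(0.605) + 0.395·log₂(0.395)]
  = 0.438621 + 0.529330 = 0.9680 bits

H(Y|X) = Σ_x P(x)·H(Y|X=x):
  X=0: P(X=0) = 0.605, P(Y|X=0) = (263/605, 342/605) → H(Y|X=0) = 0.987665
  X=1: P(X=1) = 0.395, P(Y|X=1) = (12/79, 67/79) → H(Y|X=1) = 0.614572
H(Y|X) = 0.605·0.987665 + 0.395·0.614572 = 0.8403 bits

H(X,Y) = -Σ_{x,y} P(x,y) log₂ P(x,y). Per-cell terms -P(x,y)·log₂P(x,y):
  X=0: 0.506766, 0.529393
  X=1: 0.243534, 0.528552
Sum of the 4 terms: H(X,Y) = 1.8082 bits

Chain rule check:
  H(X) + H(Y|X) = 0.9680 + 0.8403 = 1.8083 bits
  H(X,Y) = 1.8082 bits
✓ Chain rule verified (Δ = 0.0001 is 4-dp rounding noise: each of the three values was rounded independently).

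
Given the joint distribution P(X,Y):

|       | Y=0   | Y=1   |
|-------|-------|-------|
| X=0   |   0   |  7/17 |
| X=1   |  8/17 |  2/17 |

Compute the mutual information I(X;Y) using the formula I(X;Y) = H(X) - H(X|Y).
0.5728 bits

I(X;Y) = H(X) - H(X|Y)

Marginal of X (row sums):
  P(X=0) = 0 + 7/17 = 7/17
  P(X=1) = 8/17 + 2/17 = 10/17
H(X) = -[(7/17)·log₂(7/17) + (10/17)·log₂(10/17)]
  = 0.5271 + 0.4503 = 0.9774 bits

Marginal of Y (column sums):
  P(Y=0) = 0 + 8/17 = 8/17
  P(Y=1) = 7/17 + 2/17 = 9/17
H(X|Y) = Σ_y P(y)·H(X|Y=y):
  Y=0: P(Y=0) = 8/17, P(X|Y=0) = (0, 1) → H(X|Y=0) = 0.0000
  Y=1: P(Y=1) = 9/17, P(X|Y=1) = (7/9, 2/9) → H(X|Y=1) = 0.7642
H(X|Y) = (8/17)·0.0000 + (9/17)·0.7642 = 0.4046 bits

I(X;Y) = H(X) - H(X|Y) = 0.9774 - 0.4046 = 0.5728 bits

Cross-check via I(X;Y) = H(X) + H(Y) - H(X,Y): computing H(Y) from the column sums and H(X,Y) from the 4 cells in the same way gives H(Y) = 0.9975 bits and H(X,Y) = 1.4021 bits, so
I(X;Y) = 0.9774 + 0.9975 - 1.4021 = 0.5728 bits ✓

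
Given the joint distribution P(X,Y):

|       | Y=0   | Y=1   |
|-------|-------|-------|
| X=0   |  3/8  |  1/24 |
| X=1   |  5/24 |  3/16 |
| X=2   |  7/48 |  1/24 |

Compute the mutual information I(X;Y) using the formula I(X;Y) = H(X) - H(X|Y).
0.1089 bits

I(X;Y) = H(X) - H(X|Y)

Marginal of X (row sums):
  P(X=0) = 3/8 + 1/24 = 5/12
  P(X=1) = 5/24 + 3/16 = 19/48
  P(X=2) = 7/48 + 1/24 = 3/16
H(X) = -[(5/12)·log₂(5/12) + (19/48)·log₂(19/48) + (3/16)·log₂(3/16)]
  = 0.52626 + 0.52924 + 0.45282 = 1.5083 bits

Marginal of Y (column sums):
  P(Y=0) = 3/8 + 5/24 + 7/48 = 35/48
  P(Y=1) = 1/24 + 3/16 + 1/24 = 13/48
H(X|Y) = Σ_y P(y)·H(X|Y=y):
  Y=0: P(Y=0) = 35/48, P(X|Y=0) = (18/35, 2/7, 1/5) → H(X|Y=0) = 1.47416
  Y=1: P(Y=1) = 13/48, P(X|Y=1) = (2/13, 9/13, 2/13) → H(X|Y=1) = 1.19818
H(X|Y) = (35/48)·1.47416 + (13/48)·1.19818 = 1.3994 bits

I(X;Y) = H(X) - H(X|Y) = 1.5083 - 1.3994 = 0.1089 bits

Cross-check via I(X;Y) = H(X) + H(Y) - H(X,Y): computing H(Y) from the column sums and H(X,Y) from the 6 cells in the same way gives H(Y) = 0.8427 bits and H(X,Y) = 2.2421 bits, so
I(X;Y) = 1.5083 + 0.8427 - 2.2421 = 0.1089 bits ✓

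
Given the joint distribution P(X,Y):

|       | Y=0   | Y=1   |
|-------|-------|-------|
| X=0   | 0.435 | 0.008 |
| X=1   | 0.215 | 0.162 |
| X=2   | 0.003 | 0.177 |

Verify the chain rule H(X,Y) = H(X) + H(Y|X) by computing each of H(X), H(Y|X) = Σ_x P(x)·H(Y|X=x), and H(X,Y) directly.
H(X) = 1.4962 bits, H(Y|X) = 0.4514 bits, H(X,Y) = 1.9476 bits

Marginal of X (row sums):
  P(X=0) = 0.435 + 0.008 = 0.443
  P(X=1) = 0.215 + 0.162 = 0.377
  P(X=2) = 0.003 + 0.177 = 0.180
H(X) = -[0.443·log₂(0.443) + 0.377·log₂(0.377) + 0.180·log₂(0.180)]
  = 0.520357 + 0.530576 + 0.445308 = 1.4962 bits

H(Y|X) = Σ_x P(x)·H(Y|X=x):
  X=0: P(X=0) = 0.443, P(Y|X=0) = (435/443, 8/443) → H(Y|X=0) = 0.130397
  X=1: P(X=1) = 0.377, P(Y|X=1) = (215/377, 162/377) → H(Y|X=1) = 0.985696
  X=2: P(X=2) = 0.180, P(Y|X=2) = (1/60, 59/60) → H(Y|X=2) = 0.122292
H(Y|X) = 0.443·0.130397 + 0.377·0.985696 + 0.180·0.122292 = 0.4514 bits

H(X,Y) = -Σ_{x,y} P(x,y) log₂ P(x,y). Per-cell terms -P(x,y)·log₂P(x,y):
  X=0: 0.522397, 0.055726
  X=1: 0.476782, 0.425401
  X=2: 0.025142, 0.442178
Sum of the 6 terms: H(X,Y) = 1.9476 bits

Chain rule check:
  H(X) + H(Y|X) = 1.4962 + 0.4514 = 1.9476 bits
  H(X,Y) = 1.9476 bits
✓ Chain rule verified.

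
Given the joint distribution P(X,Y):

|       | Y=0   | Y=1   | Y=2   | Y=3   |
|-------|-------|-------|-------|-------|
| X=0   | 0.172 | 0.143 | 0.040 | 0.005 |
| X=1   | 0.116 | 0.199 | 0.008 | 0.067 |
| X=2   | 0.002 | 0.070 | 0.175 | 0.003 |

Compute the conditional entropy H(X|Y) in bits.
1.1467 bits

H(X|Y) = H(X,Y) - H(Y)

H(X,Y) = -Σ_{x,y} P(x,y) log₂ P(x,y). Per-cell terms -P(x,y)·log₂P(x,y):
  X=0: 0.43680, 0.40125, 0.18575, 0.03822
  X=1: 0.36051, 0.46350, 0.05573, 0.26128
  X=2: 0.01793, 0.26856, 0.44005, 0.02514
Sum of the 12 terms: H(X,Y) = 2.9547 bits

Marginal of Y (column sums):
  P(Y=0) = 0.172 + 0.116 + 0.002 = 0.290
  P(Y=1) = 0.143 + 0.199 + 0.070 = 0.412
  P(Y=2) = 0.040 + 0.008 + 0.175 = 0.223
  P(Y=3) = 0.005 + 0.067 + 0.003 = 0.075
H(Y) = -[0.290·log₂(0.290) + 0.412·log₂(0.412) + 0.223·log₂(0.223) + 0.075·log₂(0.075)]
  = 0.51790 + 0.52706 + 0.48277 + 0.28027 = 1.8080 bits

H(X|Y) = H(X,Y) - H(Y) = 2.9547 - 1.8080 = 1.1467 bits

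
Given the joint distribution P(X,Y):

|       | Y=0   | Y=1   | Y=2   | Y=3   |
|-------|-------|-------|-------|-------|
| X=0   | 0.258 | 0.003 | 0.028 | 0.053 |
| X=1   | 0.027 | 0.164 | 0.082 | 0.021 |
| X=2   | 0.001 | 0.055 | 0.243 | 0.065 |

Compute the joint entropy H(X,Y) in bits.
2.8722 bits

H(X,Y) = -Σ_{x,y} P(x,y) log₂ P(x,y). Per-cell terms -P(x,y)·log₂P(x,y):
  X=0: 0.5043, 0.0251, 0.1444, 0.2246
  X=1: 0.1407, 0.4278, 0.2959, 0.1170
  X=2: 0.0100, 0.2301, 0.4960, 0.2563
Sum of the 12 terms: H(X,Y) = 2.8722 bits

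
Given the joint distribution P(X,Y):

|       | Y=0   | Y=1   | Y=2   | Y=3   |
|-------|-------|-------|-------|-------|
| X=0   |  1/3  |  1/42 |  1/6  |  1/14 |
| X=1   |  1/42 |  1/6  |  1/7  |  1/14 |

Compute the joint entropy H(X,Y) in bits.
2.5917 bits

H(X,Y) = -Σ_{x,y} P(x,y) log₂ P(x,y). Per-cell terms -P(x,y)·log₂P(x,y):
  X=0: 0.52832, 0.12839, 0.43083, 0.27195
  X=1: 0.12839, 0.43083, 0.40105, 0.27195
Sum of the 8 terms: H(X,Y) = 2.5917 bits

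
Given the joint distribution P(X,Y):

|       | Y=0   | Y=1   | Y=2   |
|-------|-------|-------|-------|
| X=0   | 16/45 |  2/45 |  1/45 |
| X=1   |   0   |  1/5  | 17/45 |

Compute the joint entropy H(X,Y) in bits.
1.8470 bits

H(X,Y) = -Σ_{x,y} P(x,y) log₂ P(x,y). Per-cell terms -P(x,y)·log₂P(x,y):
  X=0: 0.530437, 0.199638, 0.122041
  X=1: 0.000000, 0.464386, 0.530547
  (cells with P = 0 contribute 0)
Sum of the 6 terms: H(X,Y) = 1.8470 bits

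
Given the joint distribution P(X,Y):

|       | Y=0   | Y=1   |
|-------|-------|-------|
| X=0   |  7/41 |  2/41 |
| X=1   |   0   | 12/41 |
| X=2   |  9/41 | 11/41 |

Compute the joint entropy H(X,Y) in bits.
2.1562 bits

H(X,Y) = -Σ_{x,y} P(x,y) log₂ P(x,y). Per-cell terms -P(x,y)·log₂P(x,y):
  X=0: 0.43540, 0.21256
  X=1: 0.00000, 0.51881
  X=2: 0.48021, 0.50925
  (cells with P = 0 contribute 0)
Sum of the 6 terms: H(X,Y) = 2.1562 bits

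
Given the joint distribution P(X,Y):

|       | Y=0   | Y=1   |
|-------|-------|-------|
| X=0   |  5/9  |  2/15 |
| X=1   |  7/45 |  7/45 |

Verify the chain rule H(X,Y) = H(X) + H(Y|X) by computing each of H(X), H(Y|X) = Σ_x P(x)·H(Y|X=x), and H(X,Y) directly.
H(X) = 0.8945 bits, H(Y|X) = 0.7994 bits, H(X,Y) = 1.6939 bits

Marginal of X (row sums):
  P(X=0) = 5/9 + 2/15 = 31/45
  P(X=1) = 7/45 + 7/45 = 14/45
H(X) = -[(31/45)·log₂(31/45) + (14/45)·log₂(14/45)]
  = 0.3704 + 0.5241 = 0.8945 bits

H(Y|X) = Σ_x P(x)·H(Y|X=x):
  X=0: P(X=0) = 31/45, P(Y|X=0) = (25/31, 6/31) → H(Y|X=0) = 0.7088
  X=1: P(X=1) = 14/45, P(Y|X=1) = (1/2, 1/2) → H(Y|X=1) = 1.0000
H(Y|X) = (31/45)·0.7088 + (14/45)·1.0000 = 0.7994 bits

H(X,Y) = -Σ_{x,y} P(x,y) log₂ P(x,y). Per-cell terms -P(x,y)·log₂P(x,y):
  X=0: 0.4711, 0.3876
  X=1: 0.4176, 0.4176
Sum of the 4 terms: H(X,Y) = 1.6939 bits

Chain rule check:
  H(X) + H(Y|X) = 0.8945 + 0.7994 = 1.6939 bits
  H(X,Y) = 1.6939 bits
✓ Chain rule verified.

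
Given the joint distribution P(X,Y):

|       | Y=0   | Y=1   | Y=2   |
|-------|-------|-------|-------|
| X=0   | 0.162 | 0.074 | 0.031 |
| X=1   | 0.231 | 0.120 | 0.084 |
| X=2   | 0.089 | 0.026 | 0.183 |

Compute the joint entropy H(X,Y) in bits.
2.9102 bits

H(X,Y) = -Σ_{x,y} P(x,y) log₂ P(x,y). Per-cell terms -P(x,y)·log₂P(x,y):
  X=0: 0.42540, 0.27797, 0.15536
  X=1: 0.48834, 0.36707, 0.30017
  X=2: 0.31061, 0.13690, 0.44837
Sum of the 9 terms: H(X,Y) = 2.9102 bits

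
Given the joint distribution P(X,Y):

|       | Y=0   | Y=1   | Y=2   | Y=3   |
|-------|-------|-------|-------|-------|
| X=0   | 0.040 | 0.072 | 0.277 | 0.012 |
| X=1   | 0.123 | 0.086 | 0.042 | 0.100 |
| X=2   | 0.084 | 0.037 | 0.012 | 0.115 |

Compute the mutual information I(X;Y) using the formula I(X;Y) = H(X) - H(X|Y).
0.3687 bits

I(X;Y) = H(X) - H(X|Y)

Marginal of X (row sums):
  P(X=0) = 0.040 + 0.072 + 0.277 + 0.012 = 0.401
  P(X=1) = 0.123 + 0.086 + 0.042 + 0.100 = 0.351
  P(X=2) = 0.084 + 0.037 + 0.012 + 0.115 = 0.248
H(X) = -[0.401·log₂(0.401) + 0.351·log₂(0.351) + 0.248·log₂(0.248)]
  = 0.52865 + 0.53017 + 0.49887 = 1.55769 bits

Marginal of Y (column sums):
  P(Y=0) = 0.040 + 0.123 + 0.084 = 0.247
  P(Y=1) = 0.072 + 0.086 + 0.037 = 0.195
  P(Y=2) = 0.277 + 0.042 + 0.012 = 0.331
  P(Y=3) = 0.012 + 0.100 + 0.115 = 0.227
H(X|Y) = Σ_y P(y)·H(X|Y=y):
  Y=0: P(Y=0) = 0.247, P(X|Y=0) = (40/247, 123/247, 84/247) → H(X|Y=0) = 1.45541
  Y=1: P(Y=1) = 0.195, P(X|Y=1) = (24/65, 86/195, 37/195) → H(X|Y=1) = 1.50660
  Y=2: P(Y=2) = 0.331, P(X|Y=2) = (277/331, 42/331, 12/331) → H(X|Y=2) = 0.76645
  Y=3: P(Y=3) = 0.227, P(X|Y=3) = (12/227, 100/227, 115/227) → H(X|Y=3) = 1.24225
H(X|Y) = 0.247·1.45541 + 0.195·1.50660 + 0.331·0.76645 + 0.227·1.24225 = 1.18896 bits

I(X;Y) = H(X) - H(X|Y) = 1.55769 - 1.18896 = 0.3687 bits

Cross-check via I(X;Y) = H(X) + H(Y) - H(X,Y): computing H(Y) from the column sums and H(X,Y) from the 12 cells in the same way gives H(Y) = 1.97178 bits and H(X,Y) = 3.16074 bits, so
I(X;Y) = 1.55769 + 1.97178 - 3.16074 = 0.3687 bits ✓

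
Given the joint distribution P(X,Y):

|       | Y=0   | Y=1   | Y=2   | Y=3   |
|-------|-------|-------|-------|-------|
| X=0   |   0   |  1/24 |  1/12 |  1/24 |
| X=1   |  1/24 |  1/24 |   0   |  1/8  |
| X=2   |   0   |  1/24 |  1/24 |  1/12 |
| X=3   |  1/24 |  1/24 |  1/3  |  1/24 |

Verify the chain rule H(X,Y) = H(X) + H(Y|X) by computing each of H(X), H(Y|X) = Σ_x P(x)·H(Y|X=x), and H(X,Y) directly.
H(X) = 1.8490 bits, H(Y|X) = 1.3712 bits, H(X,Y) = 3.2202 bits

Marginal of X (row sums):
  P(X=0) = 0 + 1/24 + 1/12 + 1/24 = 1/6
  P(X=1) = 1/24 + 1/24 + 0 + 1/8 = 5/24
  P(X=2) = 0 + 1/24 + 1/24 + 1/12 = 1/6
  P(X=3) = 1/24 + 1/24 + 1/3 + 1/24 = 11/24
H(X) = -[(1/6)·log₂(1/6) + (5/24)·log₂(5/24) + (1/6)·log₂(1/6) + (11/24)·log₂(11/24)]
  = 0.43083 + 0.47147 + 0.43083 + 0.51587 = 1.8490 bits

H(Y|X) = Σ_x P(x)·H(Y|X=x):
  X=0: P(X=0) = 1/6, P(Y|X=0) = (0, 1/4, 1/2, 1/4) → H(Y|X=0) = 1.50000
  X=1: P(X=1) = 5/24, P(Y|X=1) = (1/5, 1/5, 0, 3/5) → H(Y|X=1) = 1.37095
  X=2: P(X=2) = 1/6, P(Y|X=2) = (0, 1/4, 1/4, 1/2) → H(Y|X=2) = 1.50000
  X=3: P(X=3) = 11/24, P(Y|X=3) = (1/11, 1/11, 8/11, 1/11) → H(Y|X=3) = 1.27761
H(Y|X) = (1/6)·1.50000 + (5/24)·1.37095 + (1/6)·1.50000 + (11/24)·1.27761 = 1.3712 bits

H(X,Y) = -Σ_{x,y} P(x,y) log₂ P(x,y). Per-cell terms -P(x,y)·log₂P(x,y):
  X=0: 0.00000, 0.19104, 0.29875, 0.19104
  X=1: 0.19104, 0.19104, 0.00000, 0.37500
  X=2: 0.00000, 0.19104, 0.19104, 0.29875
  X=3: 0.19104, 0.19104, 0.52832, 0.19104
  (cells with P = 0 contribute 0)
Sum of the 16 terms: H(X,Y) = 3.2202 bits

Chain rule check:
  H(X) + H(Y|X) = 1.8490 + 1.3712 = 3.2202 bits
  H(X,Y) = 3.2202 bits
✓ Chain rule verified.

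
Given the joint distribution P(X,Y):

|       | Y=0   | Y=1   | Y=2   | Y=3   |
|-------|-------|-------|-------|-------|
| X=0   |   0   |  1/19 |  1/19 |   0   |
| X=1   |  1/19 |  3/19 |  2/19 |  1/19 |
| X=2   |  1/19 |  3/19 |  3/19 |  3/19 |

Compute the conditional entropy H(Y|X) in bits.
1.7816 bits

H(Y|X) = H(X,Y) - H(X)

H(X,Y) = -Σ_{x,y} P(x,y) log₂ P(x,y). Per-cell terms -P(x,y)·log₂P(x,y):
  X=0: 0.0000000, 0.2235751, 0.2235751, 0.0000000
  X=1: 0.2235751, 0.4204682, 0.3418871, 0.2235751
  X=2: 0.2235751, 0.4204682, 0.4204682, 0.4204682
  (cells with P = 0 contribute 0)
Sum of the 12 terms: H(X,Y) = 3.1416354 bits

Marginal of X (row sums):
  P(X=0) = 0 + 1/19 + 1/19 + 0 = 2/19
  P(X=1) = 1/19 + 3/19 + 2/19 + 1/19 = 7/19
  P(X=2) = 1/19 + 3/19 + 3/19 + 3/19 = 10/19
H(X) = -[(2/19)·log₂(2/19) + (7/19)·log₂(7/19) + (10/19)·log₂(10/19)]
  = 0.3418871 + 0.5307373 + 0.4873681 = 1.3599925 bits

H(Y|X) = H(X,Y) - H(X) = 3.1416354 - 1.3599925 = 1.7816 bits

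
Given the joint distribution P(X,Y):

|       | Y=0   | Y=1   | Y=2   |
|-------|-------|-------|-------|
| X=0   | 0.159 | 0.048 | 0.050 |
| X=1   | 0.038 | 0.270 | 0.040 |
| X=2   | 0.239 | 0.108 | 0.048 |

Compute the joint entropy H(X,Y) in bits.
2.7738 bits

H(X,Y) = -Σ_{x,y} P(x,y) log₂ P(x,y). Per-cell terms -P(x,y)·log₂P(x,y):
  X=0: 0.42181, 0.21028, 0.21610
  X=1: 0.17928, 0.51002, 0.18575
  X=2: 0.49352, 0.34678, 0.21028
Sum of the 9 terms: H(X,Y) = 2.7738 bits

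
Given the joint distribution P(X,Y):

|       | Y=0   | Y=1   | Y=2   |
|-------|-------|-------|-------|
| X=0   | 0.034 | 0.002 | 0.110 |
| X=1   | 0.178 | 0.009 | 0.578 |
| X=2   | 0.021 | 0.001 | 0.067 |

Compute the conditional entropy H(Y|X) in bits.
0.8723 bits

H(Y|X) = H(X,Y) - H(X)

H(X,Y) = -Σ_{x,y} P(x,y) log₂ P(x,y). Per-cell terms -P(x,y)·log₂P(x,y):
  X=0: 0.16586, 0.01793, 0.35029
  X=1: 0.44323, 0.06116, 0.45712
  X=2: 0.11704, 0.00997, 0.26128
Sum of the 9 terms: H(X,Y) = 1.88388 bits

Marginal of X (row sums):
  P(X=0) = 0.034 + 0.002 + 0.110 = 0.146
  P(X=1) = 0.178 + 0.009 + 0.578 = 0.765
  P(X=2) = 0.021 + 0.001 + 0.067 = 0.089
H(X) = -[0.146·log₂(0.146) + 0.765·log₂(0.765) + 0.089·log₂(0.089)]
  = 0.40529 + 0.29565 + 0.31061 = 1.01155 bits

H(Y|X) = H(X,Y) - H(X) = 1.88388 - 1.01155 = 0.8723 bits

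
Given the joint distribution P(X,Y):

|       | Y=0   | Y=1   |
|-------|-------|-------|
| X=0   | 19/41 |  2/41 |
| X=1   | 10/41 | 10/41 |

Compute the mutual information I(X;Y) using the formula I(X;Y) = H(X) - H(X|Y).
0.1520 bits

I(X;Y) = H(X) - H(X|Y)

Marginal of X (row sums):
  P(X=0) = 19/41 + 2/41 = 21/41
  P(X=1) = 10/41 + 10/41 = 20/41
H(X) = -[(21/41)·log₂(21/41) + (20/41)·log₂(20/41)]
  = 0.4944 + 0.5052 = 0.9996 bits

Marginal of Y (column sums):
  P(Y=0) = 19/41 + 10/41 = 29/41
  P(Y=1) = 2/41 + 10/41 = 12/41
H(X|Y) = Σ_y P(y)·H(X|Y=y):
  Y=0: P(Y=0) = 29/41, P(X|Y=0) = (19/29, 10/29) → H(X|Y=0) = 0.9294
  Y=1: P(Y=1) = 12/41, P(X|Y=1) = (1/6, 5/6) → H(X|Y=1) = 0.6500
H(X|Y) = (29/41)·0.9294 + (12/41)·0.6500 = 0.8476 bits

I(X;Y) = H(X) - H(X|Y) = 0.9996 - 0.8476 = 0.1520 bits

Cross-check via I(X;Y) = H(X) + H(Y) - H(X,Y): computing H(Y) from the column sums and H(X,Y) from the 4 cells in the same way gives H(Y) = 0.8722 bits and H(X,Y) = 1.7198 bits, so
I(X;Y) = 0.9996 + 0.8722 - 1.7198 = 0.1520 bits ✓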